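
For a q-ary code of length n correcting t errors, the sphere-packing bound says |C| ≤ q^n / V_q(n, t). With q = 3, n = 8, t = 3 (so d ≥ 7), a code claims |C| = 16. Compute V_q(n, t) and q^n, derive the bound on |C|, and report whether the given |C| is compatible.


V_q(n, t) = 577, q^n = 6561, Hamming bound = 11, |C| = 16 > bound (violated).

Step 1: Compute V_q(n, t) = Σ_{j=0}^3 C(n, j) (q−1)^j.
  j = 0: C(8,0)·(2)^0 = 1·1 = 1.
  j = 1: C(8,1)·(2)^1 = 8·2 = 16.
  j = 2: C(8,2)·(2)^2 = 28·4 = 112.
  j = 3: C(8,3)·(2)^3 = 56·8 = 448.
  V_q(n, t) = 1 + 16 + 112 + 448 = 577.
Step 2: q^n = 3^8 = 6561.
Step 3: Hamming bound ⌊q^n / V_q(n,t)⌋ = ⌊6561/577⌋ = 11.
Step 4: Compare |C| = 16 to 11: violated.
The claimed |C| lies above the Hamming bound, so no 3-ary code of length 8 with d ≥ 7 can have 16 codewords.


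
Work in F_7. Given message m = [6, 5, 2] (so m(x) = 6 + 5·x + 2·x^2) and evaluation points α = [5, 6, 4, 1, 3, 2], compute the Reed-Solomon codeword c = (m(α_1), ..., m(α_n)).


c = [4, 3, 2, 6, 4, 3]

Message polynomial: m(x) = 6 + 5·x + 2·x^2 (mod 7).
For each evaluation point α_i, compute m(α_i) mod 7:
  α_1 = 5: Horner steps 2 → 1 → 4, so m(5) = 4.
  α_2 = 6: Horner steps 2 → 3 → 3, so m(6) = 3.
  α_3 = 4: Horner steps 2 → 6 → 2, so m(4) = 2.
  α_4 = 1: Horner steps 2 → 0 → 6, so m(1) = 6.
  α_5 = 3: Horner steps 2 → 4 → 4, so m(3) = 4.
  α_6 = 2: Horner steps 2 → 2 → 3, so m(2) = 3.
Codeword c = [4, 3, 2, 6, 4, 3] ∈ F_7^6.


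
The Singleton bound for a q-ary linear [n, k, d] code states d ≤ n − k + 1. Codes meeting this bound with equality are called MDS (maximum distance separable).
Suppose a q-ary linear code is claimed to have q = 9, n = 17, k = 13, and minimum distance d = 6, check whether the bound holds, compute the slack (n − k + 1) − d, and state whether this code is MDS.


Singleton RHS = n − k + 1 = 5, slack = -1, bound violated (no such code; not MDS).

Singleton bound: d ≤ n − k + 1.
Here n = 17, k = 13, so n − k + 1 = 5.
Given d = 6, check d ≤ 5: NO.
Slack = (n − k + 1) − d = -1.
The slack is negative: d = 6 exceeds n − k + 1 = 5 by 1, so the Singleton bound is violated and no linear [17, 13, 6]_9 code can exist. In particular it is not MDS (MDS requires d = n − k + 1 exactly).
Description: the claimed parameters are [17, 13, 6]_9; such a code would be impossible (violates the Singleton bound).


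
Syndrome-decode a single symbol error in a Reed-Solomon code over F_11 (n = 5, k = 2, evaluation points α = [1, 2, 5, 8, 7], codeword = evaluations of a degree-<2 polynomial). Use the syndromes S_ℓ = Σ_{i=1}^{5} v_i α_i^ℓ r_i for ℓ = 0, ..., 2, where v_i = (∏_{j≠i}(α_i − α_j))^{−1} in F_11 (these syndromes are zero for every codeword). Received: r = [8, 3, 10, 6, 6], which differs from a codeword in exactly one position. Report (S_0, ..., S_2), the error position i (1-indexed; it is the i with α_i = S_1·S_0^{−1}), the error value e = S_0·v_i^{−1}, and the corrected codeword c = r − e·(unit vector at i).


S = (1, 7, 5), error at position 5, error magnitude e = 6, c = [8, 3, 10, 6, 0].

Step 1: column multipliers v_i = (∏_{j≠i}(α_i − α_j))^{−1} mod 11.
  i = 1 (α = 1): (1−2)(1−5)(1−8)(1−7) = (−1)·(−4)·(−7)·(−6) = 168 ≡ 3, so v_1 = 3^{−1} = 4 (mod 11).
  i = 2 (α = 2): (2−1)(2−5)(2−8)(2−7) = 1·(−3)·(−6)·(−5) = −90 ≡ 9, so v_2 = 9^{−1} = 5 (mod 11).
  i = 3 (α = 5): (5−1)(5−2)(5−8)(5−7) = 4·3·(−3)·(−2) = 72 ≡ 6, so v_3 = 6^{−1} = 2 (mod 11).
  i = 4 (α = 8): (8−1)(8−2)(8−5)(8−7) = 7·6·3·1 = 126 ≡ 5, so v_4 = 5^{−1} = 9 (mod 11).
  i = 5 (α = 7): (7−1)(7−2)(7−5)(7−8) = 6·5·2·(−1) = −60 ≡ 6, so v_5 = 6^{−1} = 2 (mod 11).
  v = [4, 5, 2, 9, 2].
Step 2: syndromes of r = [8, 3, 10, 6, 6] (all sums mod 11).
  S_0 = Σ v_i r_i = 4·8 + 5·3 + 2·10 + 9·6 + 2·6 = 133 ≡ 1.
  S_1 = Σ v_i α_i r_i = 4·1·8 + 5·2·3 + 2·5·10 + 9·8·6 + 2·7·6 = 678 ≡ 7.
  α_i^2 mod 11 = [1, 4, 3, 9, 5].
  S_2 = Σ v_i α_i^2 r_i = 4·1·8 + 5·4·3 + 2·3·10 + 9·9·6 + 2·5·6 = 698 ≡ 5.
  S = (1, 7, 5) ≠ 0, so r is not a codeword (an error is present).
Step 3: locate the error. For a single error e at position i, S_ℓ = v_i·e·α_i^ℓ, so α_err = S_1/S_0.
  S_0^{−1} = 1^{−1} = 1 (mod 11), so α_err = 7·1 = 7 ≡ 7 = α_5. Error position i = 5.
  Consistency check: S_2/S_1 = 5·8 = 40 ≡ 7 = α_err ✓ (single-error assumption holds).
Step 4: error magnitude e = S_0/v_5 = S_0·∏_{j≠5}(α_5 − α_j) = 1·6 = 6 ≡ 6 (mod 11).
Step 5: correct position 5: c_5 = r_5 − e = 6 − 6 ≡ 0 (mod 11). Hence c = [8, 3, 10, 6, 0].
  Check: interpolating c through the α_i gives m(x) = 2 + 6·x (degree < 2) with m(α_i) = c_i for every i, so c is indeed a codeword.


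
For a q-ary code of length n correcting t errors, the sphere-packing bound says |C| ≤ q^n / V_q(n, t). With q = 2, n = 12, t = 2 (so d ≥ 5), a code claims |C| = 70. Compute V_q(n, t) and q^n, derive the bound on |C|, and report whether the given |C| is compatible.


V_q(n, t) = 79, q^n = 4096, Hamming bound = 51, |C| = 70 > bound (violated).

Step 1: Compute V_q(n, t) = Σ_{j=0}^2 C(n, j) (q−1)^j.
  j = 0: C(12,0)·(1)^0 = 1·1 = 1.
  j = 1: C(12,1)·(1)^1 = 12·1 = 12.
  j = 2: C(12,2)·(1)^2 = 66·1 = 66.
  V_q(n, t) = 1 + 12 + 66 = 79.
Step 2: q^n = 2^12 = 4096.
Step 3: Hamming bound ⌊q^n / V_q(n,t)⌋ = ⌊4096/79⌋ = 51.
Step 4: Compare |C| = 70 to 51: violated.
The claimed |C| lies above the Hamming bound, so no 2-ary code of length 12 with d ≥ 5 can have 70 codewords.


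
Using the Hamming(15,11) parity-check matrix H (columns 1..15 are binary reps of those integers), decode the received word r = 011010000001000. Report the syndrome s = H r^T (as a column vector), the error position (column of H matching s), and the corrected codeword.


s = (1, 0, 0, 0)^T, error position = 8, corrected codeword c = 011010010001000

Compute s = H r^T mod 2 one row at a time:
  s_1 = 0 + 0 + 0 + 0 + 1 + 0 + 0 + 0 = 1 ≡ 1 (mod 2).
  s_2 = 0 + 1 + 0 + 0 + 1 + 0 + 0 + 0 = 2 ≡ 0 (mod 2).
  s_3 = 1 + 1 + 0 + 0 + 0 + 0 + 0 + 0 = 2 ≡ 0 (mod 2).
  s_4 = 0 + 1 + 1 + 0 + 0 + 0 + 0 + 0 = 2 ≡ 0 (mod 2).
s = (1, 0, 0, 0)^T — this equals column 8 of H (binary 1000), so error is at position 8.
Correct: flip bit 8 of r = 011010000001000 to get c = 011010010001000.


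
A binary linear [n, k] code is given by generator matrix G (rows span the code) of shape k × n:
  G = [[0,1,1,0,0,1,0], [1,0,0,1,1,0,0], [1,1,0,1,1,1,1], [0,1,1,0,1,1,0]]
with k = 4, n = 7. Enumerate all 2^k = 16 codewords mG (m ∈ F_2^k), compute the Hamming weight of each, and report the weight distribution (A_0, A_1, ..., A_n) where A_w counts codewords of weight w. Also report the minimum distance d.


Weight distribution: A_0 = 1, A_1 = 1, A_2 = 2, A_3 = 4, A_4 = 3, A_5 = 3, A_6 = 2. Minimum distance d = 1.

Enumerate all 2^4 = 16 messages m ∈ F_2^4.
For each, compute codeword c = mG in F_2^7, then tally its weight.
  m = 0000 → c = 0000000, weight = 0.
  m = 1000 → c = 0110010, weight = 3.
  m = 0100 → c = 1001100, weight = 3.
  m = 1100 → c = 1111110, weight = 6.
  m = 0010 → c = 1101111, weight = 6.
  m = 1010 → c = 1011101, weight = 5.
  m = 0110 → c = 0100011, weight = 3.
  m = 1110 → c = 0010001, weight = 2.
  m = 0001 → c = 0110110, weight = 4.
  m = 1001 → c = 0000100, weight = 1.
  m = 0101 → c = 1111010, weight = 5.
  m = 1101 → c = 1001000, weight = 2.
  m = 0011 → c = 1011001, weight = 4.
  m = 1011 → c = 1101011, weight = 5.
  m = 0111 → c = 0010101, weight = 3.
  m = 1111 → c = 0100111, weight = 4.
Tally weights:
  weight 0: 1 codewords.
  weight 1: 1 codewords.
  weight 2: 2 codewords.
  weight 3: 4 codewords.
  weight 4: 3 codewords.
  weight 5: 3 codewords.
  weight 6: 2 codewords.
Minimum distance d = smallest w > 0 with A_w > 0 = 1.
Sanity: Σ A_w = 16 = 2^4 = 16 ✓.


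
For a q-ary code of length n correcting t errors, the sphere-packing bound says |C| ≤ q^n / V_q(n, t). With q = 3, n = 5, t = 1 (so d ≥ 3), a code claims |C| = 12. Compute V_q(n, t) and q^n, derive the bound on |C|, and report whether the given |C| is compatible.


V_q(n, t) = 11, q^n = 243, Hamming bound = 22, |C| = 12 ≤ bound (satisfied).

Step 1: Compute V_q(n, t) = Σ_{j=0}^1 C(n, j) (q−1)^j.
  j = 0: C(5,0)·(2)^0 = 1·1 = 1.
  j = 1: C(5,1)·(2)^1 = 5·2 = 10.
  V_q(n, t) = 1 + 10 = 11.
Step 2: q^n = 3^5 = 243.
Step 3: Hamming bound ⌊q^n / V_q(n,t)⌋ = ⌊243/11⌋ = 22.
Step 4: Compare |C| = 12 to 22: satisfied.
The claimed |C| lies below the Hamming bound.


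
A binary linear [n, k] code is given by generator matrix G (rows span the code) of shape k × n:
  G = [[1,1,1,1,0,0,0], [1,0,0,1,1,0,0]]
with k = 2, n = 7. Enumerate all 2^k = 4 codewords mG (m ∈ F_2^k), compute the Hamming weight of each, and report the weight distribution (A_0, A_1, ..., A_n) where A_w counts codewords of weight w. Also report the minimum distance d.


Weight distribution: A_0 = 1, A_3 = 2, A_4 = 1. Minimum distance d = 3.

Enumerate all 2^2 = 4 messages m ∈ F_2^2.
For each, compute codeword c = mG in F_2^7, then tally its weight.
  m = 00 → c = 0000000, weight = 0.
  m = 10 → c = 1111000, weight = 4.
  m = 01 → c = 1001100, weight = 3.
  m = 11 → c = 0110100, weight = 3.
Tally weights:
  weight 0: 1 codewords.
  weight 3: 2 codewords.
  weight 4: 1 codewords.
Minimum distance d = smallest w > 0 with A_w > 0 = 3.
Sanity: Σ A_w = 4 = 2^2 = 4 ✓.


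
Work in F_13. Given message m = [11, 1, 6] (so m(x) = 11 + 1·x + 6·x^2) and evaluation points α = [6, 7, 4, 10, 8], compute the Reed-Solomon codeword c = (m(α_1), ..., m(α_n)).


c = [12, 0, 7, 10, 0]

Message polynomial: m(x) = 11 + 1·x + 6·x^2 (mod 13).
For each evaluation point α_i, compute m(α_i) mod 13:
  α_1 = 6: Horner steps 6 → 11 → 12, so m(6) = 12.
  α_2 = 7: Horner steps 6 → 4 → 0, so m(7) = 0.
  α_3 = 4: Horner steps 6 → 12 → 7, so m(4) = 7.
  α_4 = 10: Horner steps 6 → 9 → 10, so m(10) = 10.
  α_5 = 8: Horner steps 6 → 10 → 0, so m(8) = 0.
Codeword c = [12, 0, 7, 10, 0] ∈ F_13^5.


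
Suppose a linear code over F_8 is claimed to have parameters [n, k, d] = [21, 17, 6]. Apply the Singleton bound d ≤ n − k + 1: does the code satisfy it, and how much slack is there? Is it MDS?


Singleton RHS = n − k + 1 = 5, slack = -1, bound violated (no such code; not MDS).

Singleton bound: d ≤ n − k + 1.
Here n = 21, k = 17, so n − k + 1 = 5.
Given d = 6, check d ≤ 5: NO.
Slack = (n − k + 1) − d = -1.
The slack is negative: d = 6 exceeds n − k + 1 = 5 by 1, so the Singleton bound is violated and no linear [21, 17, 6]_8 code can exist. In particular it is not MDS (MDS requires d = n − k + 1 exactly).
Description: the claimed parameters are [21, 17, 6]_8; such a code would be impossible (violates the Singleton bound).


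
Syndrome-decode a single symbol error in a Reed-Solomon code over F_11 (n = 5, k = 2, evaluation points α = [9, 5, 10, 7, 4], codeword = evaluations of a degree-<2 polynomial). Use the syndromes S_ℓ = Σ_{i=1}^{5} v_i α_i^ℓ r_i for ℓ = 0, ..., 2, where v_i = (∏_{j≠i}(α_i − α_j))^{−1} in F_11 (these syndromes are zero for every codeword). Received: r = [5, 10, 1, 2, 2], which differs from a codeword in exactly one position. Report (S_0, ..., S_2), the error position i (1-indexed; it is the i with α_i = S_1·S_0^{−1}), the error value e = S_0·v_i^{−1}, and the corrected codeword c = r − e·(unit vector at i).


S = (5, 9, 3), error at position 5, error magnitude e = 10, c = [5, 10, 1, 2, 3].

Step 1: column multipliers v_i = (∏_{j≠i}(α_i − α_j))^{−1} mod 11.
  i = 1 (α = 9): (9−5)(9−10)(9−7)(9−4) = 4·(−1)·2·5 = −40 ≡ 4, so v_1 = 4^{−1} = 3 (mod 11).
  i = 2 (α = 5): (5−9)(5−10)(5−7)(5−4) = (−4)·(−5)·(−2)·1 = −40 ≡ 4, so v_2 = 4^{−1} = 3 (mod 11).
  i = 3 (α = 10): (10−9)(10−5)(10−7)(10−4) = 1·5·3·6 = 90 ≡ 2, so v_3 = 2^{−1} = 6 (mod 11).
  i = 4 (α = 7): (7−9)(7−5)(7−10)(7−4) = (−2)·2·(−3)·3 = 36 ≡ 3, so v_4 = 3^{−1} = 4 (mod 11).
  i = 5 (α = 4): (4−9)(4−5)(4−10)(4−7) = (−5)·(−1)·(−6)·(−3) = 90 ≡ 2, so v_5 = 2^{−1} = 6 (mod 11).
  v = [3, 3, 6, 4, 6].
Step 2: syndromes of r = [5, 10, 1, 2, 2] (all sums mod 11).
  S_0 = Σ v_i r_i = 3·5 + 3·10 + 6·1 + 4·2 + 6·2 = 71 ≡ 5.
  S_1 = Σ v_i α_i r_i = 3·9·5 + 3·5·10 + 6·10·1 + 4·7·2 + 6·4·2 = 449 ≡ 9.
  α_i^2 mod 11 = [4, 3, 1, 5, 5].
  S_2 = Σ v_i α_i^2 r_i = 3·4·5 + 3·3·10 + 6·1·1 + 4·5·2 + 6·5·2 = 256 ≡ 3.
  S = (5, 9, 3) ≠ 0, so r is not a codeword (an error is present).
Step 3: locate the error. For a single error e at position i, S_ℓ = v_i·e·α_i^ℓ, so α_err = S_1/S_0.
  S_0^{−1} = 5^{−1} = 9 (mod 11), so α_err = 9·9 = 81 ≡ 4 = α_5. Error position i = 5.
  Consistency check: S_2/S_1 = 3·5 = 15 ≡ 4 = α_err ✓ (single-error assumption holds).
Step 4: error magnitude e = S_0/v_5 = S_0·∏_{j≠5}(α_5 − α_j) = 5·2 = 10 ≡ 10 (mod 11).
Step 5: correct position 5: c_5 = r_5 − e = 2 − 10 ≡ 3 (mod 11). Hence c = [5, 10, 1, 2, 3].
  Check: interpolating c through the α_i gives m(x) = 8 + 7·x (degree < 2) with m(α_i) = c_i for every i, so c is indeed a codeword.


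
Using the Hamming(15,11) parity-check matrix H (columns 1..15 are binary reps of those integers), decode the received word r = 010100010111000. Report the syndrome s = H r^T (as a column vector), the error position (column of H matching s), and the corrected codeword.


s = (0, 0, 1, 1)^T, error position = 3, corrected codeword c = 011100010111000

Compute s = H r^T mod 2 one row at a time:
  s_1 = 1 + 0 + 1 + 1 + 1 + 0 + 0 + 0 = 4 ≡ 0 (mod 2).
  s_2 = 1 + 0 + 0 + 0 + 1 + 0 + 0 + 0 = 2 ≡ 0 (mod 2).
  s_3 = 1 + 0 + 0 + 0 + 1 + 1 + 0 + 0 = 3 ≡ 1 (mod 2).
  s_4 = 0 + 0 + 0 + 0 + 0 + 1 + 0 + 0 = 1 ≡ 1 (mod 2).
s = (0, 0, 1, 1)^T — this equals column 3 of H (binary 0011), so error is at position 3.
Correct: flip bit 3 of r = 010100010111000 to get c = 011100010111000.


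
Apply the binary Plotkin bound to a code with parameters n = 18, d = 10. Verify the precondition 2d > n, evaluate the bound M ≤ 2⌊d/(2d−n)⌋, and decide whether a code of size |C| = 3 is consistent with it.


Plotkin bound M ≤ 10; given |C| = 3 ≤ bound (satisfied).

Check applicability: 2d = 20, n = 18.
2d − n = 2 > 0, so Plotkin applies.
Compute d/(2d−n) = 10/2 ≈ 5.0000.
⌊d/(2d−n)⌋ = 5.
Plotkin bound: M ≤ 2·5 = 10.
Given |C| = 3, check: satisfied.
This |C| is below the Plotkin bound.


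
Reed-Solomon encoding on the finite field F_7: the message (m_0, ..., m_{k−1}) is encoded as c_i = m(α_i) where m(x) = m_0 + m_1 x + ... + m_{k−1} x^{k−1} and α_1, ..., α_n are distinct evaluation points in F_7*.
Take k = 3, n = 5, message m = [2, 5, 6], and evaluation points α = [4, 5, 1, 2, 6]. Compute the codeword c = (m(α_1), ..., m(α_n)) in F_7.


c = [6, 2, 6, 1, 3]

Message polynomial: m(x) = 2 + 5·x + 6·x^2 (mod 7).
For each evaluation point α_i, compute m(α_i) mod 7:
  α_1 = 4: Horner steps 6 → 1 → 6, so m(4) = 6.
  α_2 = 5: Horner steps 6 → 0 → 2, so m(5) = 2.
  α_3 = 1: Horner steps 6 → 4 → 6, so m(1) = 6.
  α_4 = 2: Horner steps 6 → 3 → 1, so m(2) = 1.
  α_5 = 6: Horner steps 6 → 6 → 3, so m(6) = 3.
Codeword c = [6, 2, 6, 1, 3] ∈ F_7^5.


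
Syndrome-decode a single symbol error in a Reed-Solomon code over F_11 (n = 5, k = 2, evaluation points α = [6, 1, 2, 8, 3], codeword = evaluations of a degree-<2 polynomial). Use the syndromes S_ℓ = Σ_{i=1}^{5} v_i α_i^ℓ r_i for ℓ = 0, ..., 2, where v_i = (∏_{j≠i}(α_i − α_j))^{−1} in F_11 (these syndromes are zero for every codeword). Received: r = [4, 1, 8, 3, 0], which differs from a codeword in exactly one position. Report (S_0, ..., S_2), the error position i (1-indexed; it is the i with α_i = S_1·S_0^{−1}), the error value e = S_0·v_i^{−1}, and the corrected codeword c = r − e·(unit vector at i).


S = (10, 9, 7), error at position 3, error magnitude e = 2, c = [4, 1, 6, 3, 0].

Step 1: column multipliers v_i = (∏_{j≠i}(α_i − α_j))^{−1} mod 11.
  i = 1 (α = 6): (6−1)(6−2)(6−8)(6−3) = 5·4·(−2)·3 = −120 ≡ 1, so v_1 = 1^{−1} = 1 (mod 11).
  i = 2 (α = 1): (1−6)(1−2)(1−8)(1−3) = (−5)·(−1)·(−7)·(−2) = 70 ≡ 4, so v_2 = 4^{−1} = 3 (mod 11).
  i = 3 (α = 2): (2−6)(2−1)(2−8)(2−3) = (−4)·1·(−6)·(−1) = −24 ≡ 9, so v_3 = 9^{−1} = 5 (mod 11).
  i = 4 (α = 8): (8−6)(8−1)(8−2)(8−3) = 2·7·6·5 = 420 ≡ 2, so v_4 = 2^{−1} = 6 (mod 11).
  i = 5 (α = 3): (3−6)(3−1)(3−2)(3−8) = (−3)·2·1·(−5) = 30 ≡ 8, so v_5 = 8^{−1} = 7 (mod 11).
  v = [1, 3, 5, 6, 7].
Step 2: syndromes of r = [4, 1, 8, 3, 0] (all sums mod 11).
  S_0 = Σ v_i r_i = 1·4 + 3·1 + 5·8 + 6·3 + 7·0 = 65 ≡ 10.
  S_1 = Σ v_i α_i r_i = 1·6·4 + 3·1·1 + 5·2·8 + 6·8·3 + 7·3·0 = 251 ≡ 9.
  α_i^2 mod 11 = [3, 1, 4, 9, 9].
  S_2 = Σ v_i α_i^2 r_i = 1·3·4 + 3·1·1 + 5·4·8 + 6·9·3 + 7·9·0 = 337 ≡ 7.
  S = (10, 9, 7) ≠ 0, so r is not a codeword (an error is present).
Step 3: locate the error. For a single error e at position i, S_ℓ = v_i·e·α_i^ℓ, so α_err = S_1/S_0.
  S_0^{−1} = 10^{−1} = 10 (mod 11), so α_err = 9·10 = 90 ≡ 2 = α_3. Error position i = 3.
  Consistency check: S_2/S_1 = 7·5 = 35 ≡ 2 = α_err ✓ (single-error assumption holds).
Step 4: error magnitude e = S_0/v_3 = S_0·∏_{j≠3}(α_3 − α_j) = 10·9 = 90 ≡ 2 (mod 11).
Step 5: correct position 3: c_3 = r_3 − e = 8 − 2 ≡ 6 (mod 11). Hence c = [4, 1, 6, 3, 0].
  Check: interpolating c through the α_i gives m(x) = 7 + 5·x (degree < 2) with m(α_i) = c_i for every i, so c is indeed a codeword.


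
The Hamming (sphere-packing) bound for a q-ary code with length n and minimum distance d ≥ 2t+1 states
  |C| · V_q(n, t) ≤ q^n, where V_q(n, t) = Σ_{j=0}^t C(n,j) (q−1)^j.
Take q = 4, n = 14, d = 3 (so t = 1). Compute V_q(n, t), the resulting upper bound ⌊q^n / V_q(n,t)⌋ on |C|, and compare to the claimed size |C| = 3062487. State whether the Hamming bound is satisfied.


V_q(n, t) = 43, q^n = 268435456, Hamming bound = 6242685, |C| = 3062487 ≤ bound (satisfied).

Step 1: Compute V_q(n, t) = Σ_{j=0}^1 C(n, j) (q−1)^j.
  j = 0: C(14,0)·(3)^0 = 1·1 = 1.
  j = 1: C(14,1)·(3)^1 = 14·3 = 42.
  V_q(n, t) = 1 + 42 = 43.
Step 2: q^n = 4^14 = 268435456.
Step 3: Hamming bound ⌊q^n / V_q(n,t)⌋ = ⌊268435456/43⌋ = 6242685.
Step 4: Compare |C| = 3062487 to 6242685: satisfied.
The claimed |C| lies below the Hamming bound.


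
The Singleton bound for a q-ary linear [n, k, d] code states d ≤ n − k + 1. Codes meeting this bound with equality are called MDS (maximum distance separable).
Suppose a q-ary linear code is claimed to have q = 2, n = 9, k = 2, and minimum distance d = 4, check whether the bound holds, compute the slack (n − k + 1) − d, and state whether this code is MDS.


Singleton RHS = n − k + 1 = 8, slack = 4, bound satisfied, not MDS.

Singleton bound: d ≤ n − k + 1.
Here n = 9, k = 2, so n − k + 1 = 8.
Given d = 4, check d ≤ 8: YES.
Slack = (n − k + 1) − d = 4.
The code is NOT MDS (slack = 4 > 0).
Description: the claimed parameters are [9, 2, 4]_2; such a code would be non-MDS.


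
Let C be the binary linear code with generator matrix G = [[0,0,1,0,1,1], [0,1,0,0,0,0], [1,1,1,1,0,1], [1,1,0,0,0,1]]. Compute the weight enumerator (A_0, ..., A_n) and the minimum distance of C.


Weight distribution: A_0 = 1, A_1 = 1, A_2 = 2, A_3 = 6, A_4 = 5, A_5 = 1. Minimum distance d = 1.

Enumerate all 2^4 = 16 messages m ∈ F_2^4.
For each, compute codeword c = mG in F_2^6, then tally its weight.
  m = 0000 → c = 000000, weight = 0.
  m = 1000 → c = 001011, weight = 3.
  m = 0100 → c = 010000, weight = 1.
  m = 1100 → c = 011011, weight = 4.
  m = 0010 → c = 111101, weight = 5.
  m = 1010 → c = 110110, weight = 4.
  m = 0110 → c = 101101, weight = 4.
  m = 1110 → c = 100110, weight = 3.
  m = 0001 → c = 110001, weight = 3.
  m = 1001 → c = 111010, weight = 4.
  m = 0101 → c = 100001, weight = 2.
  m = 1101 → c = 101010, weight = 3.
  m = 0011 → c = 001100, weight = 2.
  m = 1011 → c = 000111, weight = 3.
  m = 0111 → c = 011100, weight = 3.
  m = 1111 → c = 010111, weight = 4.
Tally weights:
  weight 0: 1 codewords.
  weight 1: 1 codewords.
  weight 2: 2 codewords.
  weight 3: 6 codewords.
  weight 4: 5 codewords.
  weight 5: 1 codewords.
Minimum distance d = smallest w > 0 with A_w > 0 = 1.
Sanity: Σ A_w = 16 = 2^4 = 16 ✓.


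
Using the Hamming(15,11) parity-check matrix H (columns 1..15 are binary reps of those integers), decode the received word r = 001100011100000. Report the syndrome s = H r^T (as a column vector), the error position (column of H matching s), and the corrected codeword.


s = (1, 1, 0, 0)^T, error position = 12, corrected codeword c = 001100011101000

Compute s = H r^T mod 2 one row at a time:
  s_1 = 1 + 1 + 1 + 0 + 0 + 0 + 0 + 0 = 3 ≡ 1 (mod 2).
  s_2 = 1 + 0 + 0 + 0 + 0 + 0 + 0 + 0 = 1 ≡ 1 (mod 2).
  s_3 = 0 + 1 + 0 + 0 + 1 + 0 + 0 + 0 = 2 ≡ 0 (mod 2).
  s_4 = 0 + 1 + 0 + 0 + 1 + 0 + 0 + 0 = 2 ≡ 0 (mod 2).
s = (1, 1, 0, 0)^T — this equals column 12 of H (binary 1100), so error is at position 12.
Correct: flip bit 12 of r = 001100011100000 to get c = 001100011101000.


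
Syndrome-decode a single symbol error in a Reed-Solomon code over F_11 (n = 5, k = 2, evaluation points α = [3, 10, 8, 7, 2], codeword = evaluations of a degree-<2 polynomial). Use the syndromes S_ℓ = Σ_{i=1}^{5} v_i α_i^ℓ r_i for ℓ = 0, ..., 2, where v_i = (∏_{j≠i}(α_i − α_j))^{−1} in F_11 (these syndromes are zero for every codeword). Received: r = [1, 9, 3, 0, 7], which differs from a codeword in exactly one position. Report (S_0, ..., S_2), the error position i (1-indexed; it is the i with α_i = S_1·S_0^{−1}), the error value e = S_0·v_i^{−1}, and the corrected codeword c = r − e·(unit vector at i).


S = (8, 2, 6), error at position 1, error magnitude e = 2, c = [10, 9, 3, 0, 7].

Step 1: column multipliers v_i = (∏_{j≠i}(α_i − α_j))^{−1} mod 11.
  i = 1 (α = 3): (3−10)(3−8)(3−7)(3−2) = (−7)·(−5)·(−4)·1 = −140 ≡ 3, so v_1 = 3^{−1} = 4 (mod 11).
  i = 2 (α = 10): (10−3)(10−8)(10−7)(10−2) = 7·2·3·8 = 336 ≡ 6, so v_2 = 6^{−1} = 2 (mod 11).
  i = 3 (α = 8): (8−3)(8−10)(8−7)(8−2) = 5·(−2)·1·6 = −60 ≡ 6, so v_3 = 6^{−1} = 2 (mod 11).
  i = 4 (α = 7): (7−3)(7−10)(7−8)(7−2) = 4·(−3)·(−1)·5 = 60 ≡ 5, so v_4 = 5^{−1} = 9 (mod 11).
  i = 5 (α = 2): (2−3)(2−10)(2−8)(2−7) = (−1)·(−8)·(−6)·(−5) = 240 ≡ 9, so v_5 = 9^{−1} = 5 (mod 11).
  v = [4, 2, 2, 9, 5].
Step 2: syndromes of r = [1, 9, 3, 0, 7] (all sums mod 11).
  S_0 = Σ v_i r_i = 4·1 + 2·9 + 2·3 + 9·0 + 5·7 = 63 ≡ 8.
  S_1 = Σ v_i α_i r_i = 4·3·1 + 2·10·9 + 2·8·3 + 9·7·0 + 5·2·7 = 310 ≡ 2.
  α_i^2 mod 11 = [9, 1, 9, 5, 4].
  S_2 = Σ v_i α_i^2 r_i = 4·9·1 + 2·1·9 + 2·9·3 + 9·5·0 + 5·4·7 = 248 ≡ 6.
  S = (8, 2, 6) ≠ 0, so r is not a codeword (an error is present).
Step 3: locate the error. For a single error e at position i, S_ℓ = v_i·e·α_i^ℓ, so α_err = S_1/S_0.
  S_0^{−1} = 8^{−1} = 7 (mod 11), so α_err = 2·7 = 14 ≡ 3 = α_1. Error position i = 1.
  Consistency check: S_2/S_1 = 6·6 = 36 ≡ 3 = α_err ✓ (single-error assumption holds).
Step 4: error magnitude e = S_0/v_1 = S_0·∏_{j≠1}(α_1 − α_j) = 8·3 = 24 ≡ 2 (mod 11).
Step 5: correct position 1: c_1 = r_1 − e = 1 − 2 ≡ 10 (mod 11). Hence c = [10, 9, 3, 0, 7].
  Check: interpolating c through the α_i gives m(x) = 1 + 3·x (degree < 2) with m(α_i) = c_i for every i, so c is indeed a codeword.


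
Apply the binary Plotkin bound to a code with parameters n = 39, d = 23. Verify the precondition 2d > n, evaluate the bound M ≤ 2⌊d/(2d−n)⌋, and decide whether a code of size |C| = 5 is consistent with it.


Plotkin bound M ≤ 6; given |C| = 5 ≤ bound (satisfied).

Check applicability: 2d = 46, n = 39.
2d − n = 7 > 0, so Plotkin applies.
Compute d/(2d−n) = 23/7 ≈ 3.2857.
⌊d/(2d−n)⌋ = 3.
Plotkin bound: M ≤ 2·3 = 6.
Given |C| = 5, check: satisfied.
This |C| is below the Plotkin bound.


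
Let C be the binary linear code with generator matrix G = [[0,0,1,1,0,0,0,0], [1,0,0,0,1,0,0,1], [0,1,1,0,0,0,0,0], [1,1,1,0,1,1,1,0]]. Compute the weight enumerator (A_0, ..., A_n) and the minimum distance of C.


Weight distribution: A_0 = 1, A_2 = 3, A_3 = 2, A_4 = 1, A_5 = 6, A_6 = 3. Minimum distance d = 2.

Enumerate all 2^4 = 16 messages m ∈ F_2^4.
For each, compute codeword c = mG in F_2^8, then tally its weight.
  m = 0000 → c = 00000000, weight = 0.
  m = 1000 → c = 00110000, weight = 2.
  m = 0100 → c = 10001001, weight = 3.
  m = 1100 → c = 10111001, weight = 5.
  m = 0010 → c = 01100000, weight = 2.
  m = 1010 → c = 01010000, weight = 2.
  m = 0110 → c = 11101001, weight = 5.
  m = 1110 → c = 11011001, weight = 5.
  m = 0001 → c = 11101110, weight = 6.
  m = 1001 → c = 11011110, weight = 6.
  m = 0101 → c = 01100111, weight = 5.
  m = 1101 → c = 01010111, weight = 5.
  m = 0011 → c = 10001110, weight = 4.
  m = 1011 → c = 10111110, weight = 6.
  m = 0111 → c = 00000111, weight = 3.
  m = 1111 → c = 00110111, weight = 5.
Tally weights:
  weight 0: 1 codewords.
  weight 2: 3 codewords.
  weight 3: 2 codewords.
  weight 4: 1 codewords.
  weight 5: 6 codewords.
  weight 6: 3 codewords.
Minimum distance d = smallest w > 0 with A_w > 0 = 2.
Sanity: Σ A_w = 16 = 2^4 = 16 ✓.


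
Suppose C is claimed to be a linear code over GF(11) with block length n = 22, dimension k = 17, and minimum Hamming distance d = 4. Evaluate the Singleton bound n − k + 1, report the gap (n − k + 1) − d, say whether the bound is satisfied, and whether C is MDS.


Singleton RHS = n − k + 1 = 6, slack = 2, bound satisfied, not MDS.

Singleton bound: d ≤ n − k + 1.
Here n = 22, k = 17, so n − k + 1 = 6.
Given d = 4, check d ≤ 6: YES.
Slack = (n − k + 1) − d = 2.
The code is NOT MDS (slack = 2 > 0).
Description: the claimed parameters are [22, 17, 4]_11; such a code would be non-MDS.


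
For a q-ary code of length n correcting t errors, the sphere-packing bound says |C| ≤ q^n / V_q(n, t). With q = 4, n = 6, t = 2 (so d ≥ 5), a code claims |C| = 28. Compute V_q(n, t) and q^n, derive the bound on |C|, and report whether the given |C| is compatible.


V_q(n, t) = 154, q^n = 4096, Hamming bound = 26, |C| = 28 > bound (violated).

Step 1: Compute V_q(n, t) = Σ_{j=0}^2 C(n, j) (q−1)^j.
  j = 0: C(6,0)·(3)^0 = 1·1 = 1.
  j = 1: C(6,1)·(3)^1 = 6·3 = 18.
  j = 2: C(6,2)·(3)^2 = 15·9 = 135.
  V_q(n, t) = 1 + 18 + 135 = 154.
Step 2: q^n = 4^6 = 4096.
Step 3: Hamming bound ⌊q^n / V_q(n,t)⌋ = ⌊4096/154⌋ = 26.
Step 4: Compare |C| = 28 to 26: violated.
The claimed |C| lies above the Hamming bound, so no 4-ary code of length 6 with d ≥ 5 can have 28 codewords.


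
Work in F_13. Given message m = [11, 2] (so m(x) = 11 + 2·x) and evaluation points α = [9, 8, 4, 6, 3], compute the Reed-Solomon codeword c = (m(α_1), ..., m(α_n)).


c = [3, 1, 6, 10, 4]

Message polynomial: m(x) = 11 + 2·x (mod 13).
For each evaluation point α_i, compute m(α_i) mod 13:
  α_1 = 9: Horner steps 2 → 3, so m(9) = 3.
  α_2 = 8: Horner steps 2 → 1, so m(8) = 1.
  α_3 = 4: Horner steps 2 → 6, so m(4) = 6.
  α_4 = 6: Horner steps 2 → 10, so m(6) = 10.
  α_5 = 3: Horner steps 2 → 4, so m(3) = 4.
Codeword c = [3, 1, 6, 10, 4] ∈ F_13^5.


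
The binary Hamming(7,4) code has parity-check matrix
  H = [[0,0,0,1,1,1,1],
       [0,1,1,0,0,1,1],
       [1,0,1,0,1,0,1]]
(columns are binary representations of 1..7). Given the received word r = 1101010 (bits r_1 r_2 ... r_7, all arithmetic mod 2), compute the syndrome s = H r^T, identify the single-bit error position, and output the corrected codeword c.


s = (0, 0, 1)^T, error position = 1, corrected codeword c = 0101010

Compute s = H r^T mod 2 one row at a time:
  s_1 = 1 + 0 + 1 + 0 = 2 ≡ 0 (mod 2).
  s_2 = 1 + 0 + 1 + 0 = 2 ≡ 0 (mod 2).
  s_3 = 1 + 0 + 0 + 0 = 1 ≡ 1 (mod 2).
s = (0, 0, 1)^T — this equals column 1 of H (binary 001), so error is at position 1.
Correct: flip bit 1 of r = 1101010 to get c = 0101010.


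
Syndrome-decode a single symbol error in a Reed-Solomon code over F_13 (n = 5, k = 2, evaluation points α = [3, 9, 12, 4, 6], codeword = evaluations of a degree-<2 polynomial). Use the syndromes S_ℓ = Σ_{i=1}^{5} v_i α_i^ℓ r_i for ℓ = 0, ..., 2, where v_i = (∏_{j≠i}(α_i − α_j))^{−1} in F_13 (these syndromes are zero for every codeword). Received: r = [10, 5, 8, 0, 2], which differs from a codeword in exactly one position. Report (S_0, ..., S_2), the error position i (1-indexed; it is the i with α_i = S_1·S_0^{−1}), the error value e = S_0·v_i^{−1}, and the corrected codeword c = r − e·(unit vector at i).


S = (4, 12, 10), error at position 1, error magnitude e = 11, c = [12, 5, 8, 0, 2].

Step 1: column multipliers v_i = (∏_{j≠i}(α_i − α_j))^{−1} mod 13.
  i = 1 (α = 3): (3−9)(3−12)(3−4)(3−6) = (−6)·(−9)·(−1)·(−3) = 162 ≡ 6, so v_1 = 6^{−1} = 11 (mod 13).
  i = 2 (α = 9): (9−3)(9−12)(9−4)(9−6) = 6·(−3)·5·3 = −270 ≡ 3, so v_2 = 3^{−1} = 9 (mod 13).
  i = 3 (α = 12): (12−3)(12−9)(12−4)(12−6) = 9·3·8·6 = 1296 ≡ 9, so v_3 = 9^{−1} = 3 (mod 13).
  i = 4 (α = 4): (4−3)(4−9)(4−12)(4−6) = 1·(−5)·(−8)·(−2) = −80 ≡ 11, so v_4 = 11^{−1} = 6 (mod 13).
  i = 5 (α = 6): (6−3)(6−9)(6−12)(6−4) = 3·(−3)·(−6)·2 = 108 ≡ 4, so v_5 = 4^{−1} = 10 (mod 13).
  v = [11, 9, 3, 6, 10].
Step 2: syndromes of r = [10, 5, 8, 0, 2] (all sums mod 13).
  S_0 = Σ v_i r_i = 11·10 + 9·5 + 3·8 + 6·0 + 10·2 = 199 ≡ 4.
  S_1 = Σ v_i α_i r_i = 11·3·10 + 9·9·5 + 3·12·8 + 6·4·0 + 10·6·2 = 1143 ≡ 12.
  α_i^2 mod 13 = [9, 3, 1, 3, 10].
  S_2 = Σ v_i α_i^2 r_i = 11·9·10 + 9·3·5 + 3·1·8 + 6·3·0 + 10·10·2 = 1349 ≡ 10.
  S = (4, 12, 10) ≠ 0, so r is not a codeword (an error is present).
Step 3: locate the error. For a single error e at position i, S_ℓ = v_i·e·α_i^ℓ, so α_err = S_1/S_0.
  S_0^{−1} = 4^{−1} = 10 (mod 13), so α_err = 12·10 = 120 ≡ 3 = α_1. Error position i = 1.
  Consistency check: S_2/S_1 = 10·12 = 120 ≡ 3 = α_err ✓ (single-error assumption holds).
Step 4: error magnitude e = S_0/v_1 = S_0·∏_{j≠1}(α_1 − α_j) = 4·6 = 24 ≡ 11 (mod 13).
Step 5: correct position 1: c_1 = r_1 − e = 10 − 11 ≡ 12 (mod 13). Hence c = [12, 5, 8, 0, 2].
  Check: interpolating c through the α_i gives m(x) = 9 + 1·x (degree < 2) with m(α_i) = c_i for every i, so c is indeed a codeword.


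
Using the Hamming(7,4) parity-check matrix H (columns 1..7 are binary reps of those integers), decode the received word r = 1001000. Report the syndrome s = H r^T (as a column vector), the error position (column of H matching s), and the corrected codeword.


s = (1, 0, 1)^T, error position = 5, corrected codeword c = 1001100

Compute s = H r^T mod 2 one row at a time:
  s_1 = 1 + 0 + 0 + 0 = 1 ≡ 1 (mod 2).
  s_2 = 0 + 0 + 0 + 0 = 0 ≡ 0 (mod 2).
  s_3 = 1 + 0 + 0 + 0 = 1 ≡ 1 (mod 2).
s = (1, 0, 1)^T — this equals column 5 of H (binary 101), so error is at position 5.
Correct: flip bit 5 of r = 1001000 to get c = 1001100.


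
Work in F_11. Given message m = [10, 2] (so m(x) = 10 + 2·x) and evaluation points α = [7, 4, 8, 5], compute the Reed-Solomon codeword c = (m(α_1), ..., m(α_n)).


c = [2, 7, 4, 9]

Message polynomial: m(x) = 10 + 2·x (mod 11).
For each evaluation point α_i, compute m(α_i) mod 11:
  α_1 = 7: Horner steps 2 → 2, so m(7) = 2.
  α_2 = 4: Horner steps 2 → 7, so m(4) = 7.
  α_3 = 8: Horner steps 2 → 4, so m(8) = 4.
  α_4 = 5: Horner steps 2 → 9, so m(5) = 9.
Codeword c = [2, 7, 4, 9] ∈ F_11^4.


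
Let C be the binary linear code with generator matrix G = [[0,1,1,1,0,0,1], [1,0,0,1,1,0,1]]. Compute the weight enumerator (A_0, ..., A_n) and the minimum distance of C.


Weight distribution: A_0 = 1, A_4 = 3. Minimum distance d = 4.

Enumerate all 2^2 = 4 messages m ∈ F_2^2.
For each, compute codeword c = mG in F_2^7, then tally its weight.
  m = 00 → c = 0000000, weight = 0.
  m = 10 → c = 0111001, weight = 4.
  m = 01 → c = 1001101, weight = 4.
  m = 11 → c = 1110100, weight = 4.
Tally weights:
  weight 0: 1 codewords.
  weight 4: 3 codewords.
Minimum distance d = smallest w > 0 with A_w > 0 = 4.
Sanity: Σ A_w = 4 = 2^2 = 4 ✓.


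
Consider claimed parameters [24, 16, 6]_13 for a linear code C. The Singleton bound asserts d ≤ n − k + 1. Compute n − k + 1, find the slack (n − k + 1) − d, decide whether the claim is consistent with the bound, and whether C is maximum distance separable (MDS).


Singleton RHS = n − k + 1 = 9, slack = 3, bound satisfied, not MDS.

Singleton bound: d ≤ n − k + 1.
Here n = 24, k = 16, so n − k + 1 = 9.
Given d = 6, check d ≤ 9: YES.
Slack = (n − k + 1) − d = 3.
The code is NOT MDS (slack = 3 > 0).
Description: the claimed parameters are [24, 16, 6]_13; such a code would be non-MDS.


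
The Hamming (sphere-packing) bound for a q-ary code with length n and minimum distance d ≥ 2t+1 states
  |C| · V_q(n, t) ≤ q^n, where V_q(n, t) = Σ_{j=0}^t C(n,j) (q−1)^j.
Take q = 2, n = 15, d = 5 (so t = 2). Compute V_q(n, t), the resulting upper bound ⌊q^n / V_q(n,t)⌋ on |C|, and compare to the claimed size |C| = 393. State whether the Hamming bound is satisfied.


V_q(n, t) = 121, q^n = 32768, Hamming bound = 270, |C| = 393 > bound (violated).

Step 1: Compute V_q(n, t) = Σ_{j=0}^2 C(n, j) (q−1)^j.
  j = 0: C(15,0)·(1)^0 = 1·1 = 1.
  j = 1: C(15,1)·(1)^1 = 15·1 = 15.
  j = 2: C(15,2)·(1)^2 = 105·1 = 105.
  V_q(n, t) = 1 + 15 + 105 = 121.
Step 2: q^n = 2^15 = 32768.
Step 3: Hamming bound ⌊q^n / V_q(n,t)⌋ = ⌊32768/121⌋ = 270.
Step 4: Compare |C| = 393 to 270: violated.
The claimed |C| lies above the Hamming bound, so no 2-ary code of length 15 with d ≥ 5 can have 393 codewords.


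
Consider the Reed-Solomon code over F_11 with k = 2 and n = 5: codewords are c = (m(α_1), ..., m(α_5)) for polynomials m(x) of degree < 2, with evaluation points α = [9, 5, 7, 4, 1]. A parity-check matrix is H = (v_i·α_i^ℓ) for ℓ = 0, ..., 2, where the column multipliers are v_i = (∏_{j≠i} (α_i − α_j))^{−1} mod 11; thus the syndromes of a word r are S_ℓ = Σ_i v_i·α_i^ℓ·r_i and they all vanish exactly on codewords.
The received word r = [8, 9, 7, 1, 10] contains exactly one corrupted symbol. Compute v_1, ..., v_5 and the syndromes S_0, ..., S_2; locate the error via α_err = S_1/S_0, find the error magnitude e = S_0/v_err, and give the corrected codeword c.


S = (3, 10, 4), error at position 3, error magnitude e = 4, c = [8, 9, 3, 1, 10].

Step 1: column multipliers v_i = (∏_{j≠i}(α_i − α_j))^{−1} mod 11.
  i = 1 (α = 9): (9−5)(9−7)(9−4)(9−1) = 4·2·5·8 = 320 ≡ 1, so v_1 = 1^{−1} = 1 (mod 11).
  i = 2 (α = 5): (5−9)(5−7)(5−4)(5−1) = (−4)·(−2)·1·4 = 32 ≡ 10, so v_2 = 10^{−1} = 10 (mod 11).
  i = 3 (α = 7): (7−9)(7−5)(7−4)(7−1) = (−2)·2·3·6 = −72 ≡ 5, so v_3 = 5^{−1} = 9 (mod 11).
  i = 4 (α = 4): (4−9)(4−5)(4−7)(4−1) = (−5)·(−1)·(−3)·3 = −45 ≡ 10, so v_4 = 10^{−1} = 10 (mod 11).
  i = 5 (α = 1): (1−9)(1−5)(1−7)(1−4) = (−8)·(−4)·(−6)·(−3) = 576 ≡ 4, so v_5 = 4^{−1} = 3 (mod 11).
  v = [1, 10, 9, 10, 3].
Step 2: syndromes of r = [8, 9, 7, 1, 10] (all sums mod 11).
  S_0 = Σ v_i r_i = 1·8 + 10·9 + 9·7 + 10·1 + 3·10 = 201 ≡ 3.
  S_1 = Σ v_i α_i r_i = 1·9·8 + 10·5·9 + 9·7·7 + 10·4·1 + 3·1·10 = 1033 ≡ 10.
  α_i^2 mod 11 = [4, 3, 5, 5, 1].
  S_2 = Σ v_i α_i^2 r_i = 1·4·8 + 10·3·9 + 9·5·7 + 10·5·1 + 3·1·10 = 697 ≡ 4.
  S = (3, 10, 4) ≠ 0, so r is not a codeword (an error is present).
Step 3: locate the error. For a single error e at position i, S_ℓ = v_i·e·α_i^ℓ, so α_err = S_1/S_0.
  S_0^{−1} = 3^{−1} = 4 (mod 11), so α_err = 10·4 = 40 ≡ 7 = α_3. Error position i = 3.
  Consistency check: S_2/S_1 = 4·10 = 40 ≡ 7 = α_err ✓ (single-error assumption holds).
Step 4: error magnitude e = S_0/v_3 = S_0·∏_{j≠3}(α_3 − α_j) = 3·5 = 15 ≡ 4 (mod 11).
Step 5: correct position 3: c_3 = r_3 − e = 7 − 4 ≡ 3 (mod 11). Hence c = [8, 9, 3, 1, 10].
  Check: interpolating c through the α_i gives m(x) = 2 + 8·x (degree < 2) with m(α_i) = c_i for every i, so c is indeed a codeword.


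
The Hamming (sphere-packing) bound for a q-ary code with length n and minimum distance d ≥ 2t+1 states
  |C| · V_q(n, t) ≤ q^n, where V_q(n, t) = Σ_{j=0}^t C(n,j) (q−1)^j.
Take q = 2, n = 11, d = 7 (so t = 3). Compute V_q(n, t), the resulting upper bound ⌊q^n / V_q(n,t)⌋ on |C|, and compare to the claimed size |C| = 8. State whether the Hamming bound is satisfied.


V_q(n, t) = 232, q^n = 2048, Hamming bound = 8, |C| = 8 ≤ bound (satisfied).

Step 1: Compute V_q(n, t) = Σ_{j=0}^3 C(n, j) (q−1)^j.
  j = 0: C(11,0)·(1)^0 = 1·1 = 1.
  j = 1: C(11,1)·(1)^1 = 11·1 = 11.
  j = 2: C(11,2)·(1)^2 = 55·1 = 55.
  j = 3: C(11,3)·(1)^3 = 165·1 = 165.
  V_q(n, t) = 1 + 11 + 55 + 165 = 232.
Step 2: q^n = 2^11 = 2048.
Step 3: Hamming bound ⌊q^n / V_q(n,t)⌋ = ⌊2048/232⌋ = 8.
Step 4: Compare |C| = 8 to 8: satisfied.
The claimed |C| lies at the Hamming bound (tight).


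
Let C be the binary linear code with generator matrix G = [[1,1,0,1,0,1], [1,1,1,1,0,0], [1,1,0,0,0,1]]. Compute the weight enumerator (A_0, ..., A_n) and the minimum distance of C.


Weight distribution: A_0 = 1, A_1 = 1, A_2 = 1, A_3 = 3, A_4 = 2. Minimum distance d = 1.

Enumerate all 2^3 = 8 messages m ∈ F_2^3.
For each, compute codeword c = mG in F_2^6, then tally its weight.
  m = 000 → c = 000000, weight = 0.
  m = 100 → c = 110101, weight = 4.
  m = 010 → c = 111100, weight = 4.
  m = 110 → c = 001001, weight = 2.
  m = 001 → c = 110001, weight = 3.
  m = 101 → c = 000100, weight = 1.
  m = 011 → c = 001101, weight = 3.
  m = 111 → c = 111000, weight = 3.
Tally weights:
  weight 0: 1 codewords.
  weight 1: 1 codewords.
  weight 2: 1 codewords.
  weight 3: 3 codewords.
  weight 4: 2 codewords.
Minimum distance d = smallest w > 0 with A_w > 0 = 1.
Sanity: Σ A_w = 8 = 2^3 = 8 ✓.


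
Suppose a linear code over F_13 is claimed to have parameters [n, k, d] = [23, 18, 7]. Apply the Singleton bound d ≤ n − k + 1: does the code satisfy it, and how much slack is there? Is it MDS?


Singleton RHS = n − k + 1 = 6, slack = -1, bound violated (no such code; not MDS).

Singleton bound: d ≤ n − k + 1.
Here n = 23, k = 18, so n − k + 1 = 6.
Given d = 7, check d ≤ 6: NO.
Slack = (n − k + 1) − d = -1.
The slack is negative: d = 7 exceeds n − k + 1 = 6 by 1, so the Singleton bound is violated and no linear [23, 18, 7]_13 code can exist. In particular it is not MDS (MDS requires d = n − k + 1 exactly).
Description: the claimed parameters are [23, 18, 7]_13; such a code would be impossible (violates the Singleton bound).


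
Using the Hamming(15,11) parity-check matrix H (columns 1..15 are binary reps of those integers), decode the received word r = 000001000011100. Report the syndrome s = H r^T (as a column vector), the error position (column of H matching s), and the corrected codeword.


s = (1, 1, 0, 0)^T, error position = 12, corrected codeword c = 000001000010100

Compute s = H r^T mod 2 one row at a time:
  s_1 = 0 + 0 + 0 + 1 + 1 + 1 + 0 + 0 = 3 ≡ 1 (mod 2).
  s_2 = 0 + 0 + 1 + 0 + 1 + 1 + 0 + 0 = 3 ≡ 1 (mod 2).
  s_3 = 0 + 0 + 1 + 0 + 0 + 1 + 0 + 0 = 2 ≡ 0 (mod 2).
  s_4 = 0 + 0 + 0 + 0 + 0 + 1 + 1 + 0 = 2 ≡ 0 (mod 2).
s = (1, 1, 0, 0)^T — this equals column 12 of H (binary 1100), so error is at position 12.
Correct: flip bit 12 of r = 000001000011100 to get c = 000001000010100.
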